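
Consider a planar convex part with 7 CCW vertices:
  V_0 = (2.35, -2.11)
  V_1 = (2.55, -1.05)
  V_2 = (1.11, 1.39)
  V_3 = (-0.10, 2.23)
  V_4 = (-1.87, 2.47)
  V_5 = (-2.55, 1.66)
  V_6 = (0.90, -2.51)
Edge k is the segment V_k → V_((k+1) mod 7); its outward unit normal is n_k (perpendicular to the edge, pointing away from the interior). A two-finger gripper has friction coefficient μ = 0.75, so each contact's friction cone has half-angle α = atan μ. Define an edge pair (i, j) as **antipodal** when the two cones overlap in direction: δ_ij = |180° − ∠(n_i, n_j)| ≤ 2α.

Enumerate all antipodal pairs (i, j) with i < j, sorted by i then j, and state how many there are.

count = 9; pairs: (0,4), (0,5), (1,4), (1,5), (2,5), (2,6), (3,5), (3,6), (4,6)

α = atan 0.75 = 36.87°;  2α = 73.74°
n_0 = (+0.9827, -0.1854)
n_1 = (+0.8612, +0.5083)
n_2 = (+0.5703, +0.8215)
n_3 = (+0.1344, +0.9909)
n_4 = (-0.7659, +0.6430)
n_5 = (-0.7705, -0.6375)
n_6 = (+0.2659, -0.9640)
  (0,1): δ = 138.77°  ·
  (0,2): δ = 114.08°  ·
  (0,3): δ = 87.04°  ·
  (0,4): δ = 29.33°  ✓
  (0,5): δ = 50.29°  ✓
  (0,6): δ = 116.11°  ·
  (1,2): δ = 155.32°  ·
  (1,3): δ = 128.27°  ·
  (1,4): δ = 70.56°  ✓
  (1,5): δ = 9.05°  ✓
  (1,6): δ = 74.87°  ·
  (2,3): δ = 152.95°  ·
  (2,4): δ = 95.24°  ·
  (2,5): δ = 15.63°  ✓
  (2,6): δ = 50.19°  ✓
  (3,4): δ = 122.29°  ·
  (3,5): δ = 42.68°  ✓
  (3,6): δ = 23.14°  ✓
  (4,5): δ = 100.38°  ·
  (4,6): δ = 34.56°  ✓
  (5,6): δ = 114.18°  ·
antipodal pairs: 9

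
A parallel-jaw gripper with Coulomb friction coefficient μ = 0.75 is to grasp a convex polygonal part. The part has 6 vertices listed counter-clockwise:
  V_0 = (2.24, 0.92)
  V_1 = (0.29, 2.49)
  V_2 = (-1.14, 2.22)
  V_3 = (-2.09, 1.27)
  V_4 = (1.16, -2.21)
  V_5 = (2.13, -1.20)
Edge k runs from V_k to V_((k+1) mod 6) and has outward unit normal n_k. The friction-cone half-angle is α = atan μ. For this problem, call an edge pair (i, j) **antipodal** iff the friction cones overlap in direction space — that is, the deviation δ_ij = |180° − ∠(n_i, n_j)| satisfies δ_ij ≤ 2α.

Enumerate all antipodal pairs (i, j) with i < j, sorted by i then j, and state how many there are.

count = 6; pairs: (0,3), (1,3), (1,4), (2,4), (2,5), (3,5)

α = atan 0.75 = 36.87°;  2α = 73.74°
n_0 = (+0.6271, +0.7789)
n_1 = (-0.1855, +0.9826)
n_2 = (-0.7071, +0.7071)
n_3 = (-0.7308, -0.6825)
n_4 = (+0.7212, -0.6927)
n_5 = (+0.9987, -0.0518)
  (0,1): δ = 130.47°  ·
  (0,2): δ = 96.16°  ·
  (0,3): δ = 8.12°  ✓
  (0,4): δ = 85.00°  ·
  (0,5): δ = 125.87°  ·
  (1,2): δ = 145.69°  ·
  (1,3): δ = 57.65°  ✓
  (1,4): δ = 35.47°  ✓
  (1,5): δ = 76.34°  ·
  (2,3): δ = 91.96°  ·
  (2,4): δ = 1.16°  ✓
  (2,5): δ = 42.03°  ✓
  (3,4): δ = 86.89°  ·
  (3,5): δ = 46.01°  ✓
  (4,5): δ = 139.13°  ·
antipodal pairs: 6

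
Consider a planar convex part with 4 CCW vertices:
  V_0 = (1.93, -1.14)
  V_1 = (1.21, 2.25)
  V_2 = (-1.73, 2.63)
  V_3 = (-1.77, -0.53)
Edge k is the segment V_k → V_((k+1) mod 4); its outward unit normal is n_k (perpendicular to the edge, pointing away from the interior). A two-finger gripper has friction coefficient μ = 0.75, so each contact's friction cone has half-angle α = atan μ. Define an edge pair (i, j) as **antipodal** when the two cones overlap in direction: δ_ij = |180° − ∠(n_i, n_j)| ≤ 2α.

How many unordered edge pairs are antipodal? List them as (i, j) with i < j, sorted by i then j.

α = atan 0.75 = 36.87°;  2α = 73.74°
n_0 = (+0.9782, +0.2078)
n_1 = (+0.1282, +0.9918)
n_2 = (-0.9999, +0.0127)
n_3 = (-0.1627, -0.9867)
  (0,1): δ = 109.36°  ·
  (0,2): δ = 12.72°  ✓
  (0,3): δ = 68.65°  ✓
  (1,2): δ = 83.36°  ·
  (1,3): δ = 2.00°  ✓
  (2,3): δ = 98.64°  ·
antipodal pairs: 3

count = 3; pairs: (0,2), (0,3), (1,3)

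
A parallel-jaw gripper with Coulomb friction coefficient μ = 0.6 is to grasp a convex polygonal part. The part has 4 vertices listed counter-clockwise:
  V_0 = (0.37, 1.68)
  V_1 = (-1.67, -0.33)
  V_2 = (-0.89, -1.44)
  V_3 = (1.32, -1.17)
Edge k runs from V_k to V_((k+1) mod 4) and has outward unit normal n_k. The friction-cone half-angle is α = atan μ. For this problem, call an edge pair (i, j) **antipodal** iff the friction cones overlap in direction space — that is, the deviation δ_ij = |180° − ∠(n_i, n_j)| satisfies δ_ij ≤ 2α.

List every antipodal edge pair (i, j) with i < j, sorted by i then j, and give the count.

α = atan 0.6 = 30.96°;  2α = 61.93°
n_0 = (-0.7018, +0.7123)
n_1 = (-0.8182, -0.5749)
n_2 = (+0.1213, -0.9926)
n_3 = (+0.9487, +0.3162)
  (0,1): δ = 99.48°  ·
  (0,2): δ = 37.61°  ✓
  (0,3): δ = 63.86°  ·
  (1,2): δ = 118.13°  ·
  (1,3): δ = 16.66°  ✓
  (2,3): δ = 78.53°  ·
antipodal pairs: 2

count = 2; pairs: (0,2), (1,3)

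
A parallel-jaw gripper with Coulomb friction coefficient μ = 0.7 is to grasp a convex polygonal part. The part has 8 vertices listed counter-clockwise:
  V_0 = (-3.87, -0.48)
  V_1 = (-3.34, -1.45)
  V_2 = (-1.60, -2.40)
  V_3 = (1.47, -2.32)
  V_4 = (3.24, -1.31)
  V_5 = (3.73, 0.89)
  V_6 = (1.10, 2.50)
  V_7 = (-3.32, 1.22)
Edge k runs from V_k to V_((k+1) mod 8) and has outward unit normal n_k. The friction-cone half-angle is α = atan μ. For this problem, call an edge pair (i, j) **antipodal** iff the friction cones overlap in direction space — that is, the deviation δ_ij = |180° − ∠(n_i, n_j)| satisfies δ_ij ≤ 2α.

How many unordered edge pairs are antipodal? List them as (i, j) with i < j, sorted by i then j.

count = 11; pairs: (0,4), (0,5), (1,5), (1,6), (2,5), (2,6), (3,5), (3,6), (3,7), (4,6), (4,7)

α = atan 0.7 = 34.99°;  2α = 69.98°
n_0 = (-0.8775, -0.4795)
n_1 = (-0.4792, -0.8777)
n_2 = (+0.0260, -0.9997)
n_3 = (+0.4956, -0.8685)
n_4 = (+0.9761, -0.2174)
n_5 = (+0.5221, +0.8529)
n_6 = (-0.2782, +0.9605)
n_7 = (-0.9514, +0.3078)
  (0,1): δ = 147.29°  ·
  (0,2): δ = 117.16°  ·
  (0,3): δ = 88.94°  ·
  (0,4): δ = 41.21°  ✓
  (0,5): δ = 29.87°  ✓
  (0,6): δ = 77.50°  ·
  (0,7): δ = 133.42°  ·
  (1,2): δ = 149.87°  ·
  (1,3): δ = 121.66°  ·
  (1,4): δ = 73.92°  ·
  (1,5): δ = 2.84°  ✓
  (1,6): δ = 44.78°  ✓
  (1,7): δ = 100.71°  ·
  (2,3): δ = 151.78°  ·
  (2,4): δ = 104.05°  ·
  (2,5): δ = 32.97°  ✓
  (2,6): δ = 14.66°  ✓
  (2,7): δ = 70.58°  ·
  (3,4): δ = 132.27°  ·
  (3,5): δ = 61.18°  ✓
  (3,6): δ = 13.56°  ✓
  (3,7): δ = 42.36°  ✓
  (4,5): δ = 108.92°  ·
  (4,6): δ = 61.29°  ✓
  (4,7): δ = 5.37°  ✓
  (5,6): δ = 132.38°  ·
  (5,7): δ = 76.45°  ·
  (6,7): δ = 124.08°  ·
antipodal pairs: 11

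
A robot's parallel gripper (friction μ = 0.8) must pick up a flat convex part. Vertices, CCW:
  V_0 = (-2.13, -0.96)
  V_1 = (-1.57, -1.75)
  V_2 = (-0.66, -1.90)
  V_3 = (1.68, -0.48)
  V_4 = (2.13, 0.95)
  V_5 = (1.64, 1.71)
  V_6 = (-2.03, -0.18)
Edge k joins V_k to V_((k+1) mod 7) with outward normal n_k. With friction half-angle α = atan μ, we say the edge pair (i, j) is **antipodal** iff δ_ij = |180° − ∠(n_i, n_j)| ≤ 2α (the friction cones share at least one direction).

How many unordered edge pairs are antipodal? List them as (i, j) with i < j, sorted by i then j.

count = 9; pairs: (0,3), (0,4), (1,4), (1,5), (2,5), (2,6), (3,5), (3,6), (4,6)

α = atan 0.8 = 38.66°;  2α = 77.32°
n_0 = (-0.8158, -0.5783)
n_1 = (-0.1626, -0.9867)
n_2 = (+0.5188, -0.8549)
n_3 = (+0.9539, -0.3002)
n_4 = (+0.8405, +0.5419)
n_5 = (-0.4578, +0.8890)
n_6 = (-0.9919, +0.1272)
  (0,1): δ = 134.69°  ·
  (0,2): δ = 94.08°  ·
  (0,3): δ = 52.80°  ✓
  (0,4): δ = 2.52°  ✓
  (0,5): δ = 81.92°  ·
  (0,6): δ = 137.36°  ·
  (1,2): δ = 139.39°  ·
  (1,3): δ = 98.11°  ·
  (1,4): δ = 47.83°  ✓
  (1,5): δ = 36.61°  ✓
  (1,6): δ = 92.05°  ·
  (2,3): δ = 138.72°  ·
  (2,4): δ = 88.44°  ·
  (2,5): δ = 4.00°  ✓
  (2,6): δ = 51.44°  ✓
  (3,4): δ = 129.72°  ·
  (3,5): δ = 45.28°  ✓
  (3,6): δ = 10.16°  ✓
  (4,5): δ = 95.56°  ·
  (4,6): δ = 40.12°  ✓
  (5,6): δ = 124.55°  ·
antipodal pairs: 9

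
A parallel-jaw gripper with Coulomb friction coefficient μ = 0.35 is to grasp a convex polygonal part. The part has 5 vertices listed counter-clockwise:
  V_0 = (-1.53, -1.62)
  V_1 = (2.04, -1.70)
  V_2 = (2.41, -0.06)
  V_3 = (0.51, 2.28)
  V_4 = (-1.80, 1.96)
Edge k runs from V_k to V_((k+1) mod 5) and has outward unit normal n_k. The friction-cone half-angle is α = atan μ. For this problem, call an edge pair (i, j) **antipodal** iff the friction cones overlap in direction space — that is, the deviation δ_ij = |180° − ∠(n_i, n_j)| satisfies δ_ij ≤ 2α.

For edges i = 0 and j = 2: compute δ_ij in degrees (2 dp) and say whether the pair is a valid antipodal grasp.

α = atan 0.35 = 19.29°;  2α = 38.58°
edge 0: e_0 = (+3.57, -0.08);  n_0 = (-0.0224, -0.9997)
edge 2: e_2 = (-1.90, +2.34);  n_2 = (+0.7763, +0.6303)
∠(n_0, n_2) = 130.36°
δ = |180° − 130.36°| = 49.64°
49.64° > 2α = 38.58°  →  invalid

δ = 49.64°, invalid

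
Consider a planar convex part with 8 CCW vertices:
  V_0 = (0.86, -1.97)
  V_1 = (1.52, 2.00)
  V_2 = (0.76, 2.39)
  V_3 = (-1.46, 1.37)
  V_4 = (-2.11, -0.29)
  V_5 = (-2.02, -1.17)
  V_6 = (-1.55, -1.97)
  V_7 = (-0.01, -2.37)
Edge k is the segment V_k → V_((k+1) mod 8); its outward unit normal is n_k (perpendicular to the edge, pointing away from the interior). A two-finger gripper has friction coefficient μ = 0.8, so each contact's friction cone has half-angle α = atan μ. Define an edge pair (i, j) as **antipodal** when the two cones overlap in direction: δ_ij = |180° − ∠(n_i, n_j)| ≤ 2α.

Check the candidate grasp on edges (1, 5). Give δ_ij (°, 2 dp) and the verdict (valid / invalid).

δ = 32.40°, valid

α = atan 0.8 = 38.66°;  2α = 77.32°
edge 1: e_1 = (-0.76, +0.39);  n_1 = (+0.4566, +0.8897)
edge 5: e_5 = (+0.47, -0.80);  n_5 = (-0.8622, -0.5065)
∠(n_1, n_5) = 147.60°
δ = |180° − 147.60°| = 32.40°
32.40° ≤ 2α = 77.32°  →  valid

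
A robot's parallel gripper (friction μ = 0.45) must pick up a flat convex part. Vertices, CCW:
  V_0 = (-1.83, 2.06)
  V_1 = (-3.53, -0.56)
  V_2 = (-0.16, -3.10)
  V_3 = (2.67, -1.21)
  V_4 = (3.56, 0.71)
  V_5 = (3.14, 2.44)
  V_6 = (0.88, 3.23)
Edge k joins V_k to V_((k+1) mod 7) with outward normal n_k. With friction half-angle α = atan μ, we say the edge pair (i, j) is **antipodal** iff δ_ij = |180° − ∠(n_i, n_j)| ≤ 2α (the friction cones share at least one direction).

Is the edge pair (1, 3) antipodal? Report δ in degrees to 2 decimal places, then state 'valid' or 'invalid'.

δ = 77.86°, invalid

α = atan 0.45 = 24.23°;  2α = 48.46°
edge 1: e_1 = (+3.37, -2.54);  n_1 = (-0.6019, -0.7986)
edge 3: e_3 = (+0.89, +1.92);  n_3 = (+0.9073, -0.4206)
∠(n_1, n_3) = 102.14°
δ = |180° − 102.14°| = 77.86°
77.86° > 2α = 48.46°  →  invalid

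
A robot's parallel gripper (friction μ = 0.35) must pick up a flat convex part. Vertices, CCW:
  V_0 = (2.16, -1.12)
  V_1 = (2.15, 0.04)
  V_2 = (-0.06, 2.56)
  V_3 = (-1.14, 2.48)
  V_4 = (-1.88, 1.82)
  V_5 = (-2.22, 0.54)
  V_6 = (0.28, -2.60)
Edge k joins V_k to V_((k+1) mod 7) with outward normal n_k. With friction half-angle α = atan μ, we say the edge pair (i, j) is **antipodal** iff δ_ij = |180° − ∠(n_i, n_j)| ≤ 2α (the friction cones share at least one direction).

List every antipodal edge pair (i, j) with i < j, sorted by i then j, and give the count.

count = 6; pairs: (0,4), (0,5), (1,5), (2,6), (3,6), (4,6)

α = atan 0.35 = 19.29°;  2α = 38.58°
n_0 = (+1.0000, +0.0086)
n_1 = (+0.7518, +0.6593)
n_2 = (-0.0739, +0.9973)
n_3 = (-0.6656, +0.7463)
n_4 = (-0.9665, +0.2567)
n_5 = (-0.7823, -0.6229)
n_6 = (+0.6186, -0.7857)
  (0,1): δ = 139.24°  ·
  (0,2): δ = 86.26°  ·
  (0,3): δ = 48.76°  ·
  (0,4): δ = 15.37°  ✓
  (0,5): δ = 38.03°  ✓
  (0,6): δ = 127.72°  ·
  (1,2): δ = 127.01°  ·
  (1,3): δ = 89.52°  ·
  (1,4): δ = 56.13°  ·
  (1,5): δ = 2.72°  ✓
  (1,6): δ = 86.96°  ·
  (2,3): δ = 142.51°  ·
  (2,4): δ = 109.11°  ·
  (2,5): δ = 55.71°  ·
  (2,6): δ = 33.97°  ✓
  (3,4): δ = 146.61°  ·
  (3,5): δ = 93.20°  ·
  (3,6): δ = 3.52°  ✓
  (4,5): δ = 126.60°  ·
  (4,6): δ = 36.91°  ✓
  (5,6): δ = 90.32°  ·
antipodal pairs: 6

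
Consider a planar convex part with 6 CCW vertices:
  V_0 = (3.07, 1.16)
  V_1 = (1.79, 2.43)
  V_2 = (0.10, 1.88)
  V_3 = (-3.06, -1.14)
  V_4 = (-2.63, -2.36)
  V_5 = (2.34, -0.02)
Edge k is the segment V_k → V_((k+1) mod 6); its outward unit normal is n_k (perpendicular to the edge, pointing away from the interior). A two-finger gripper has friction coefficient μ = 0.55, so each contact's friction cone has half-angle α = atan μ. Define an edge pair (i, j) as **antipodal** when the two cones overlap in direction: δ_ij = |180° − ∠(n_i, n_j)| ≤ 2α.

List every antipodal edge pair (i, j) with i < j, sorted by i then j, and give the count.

count = 6; pairs: (0,3), (1,4), (1,5), (2,4), (2,5), (3,5)

α = atan 0.55 = 28.81°;  2α = 57.62°
n_0 = (+0.7043, +0.7099)
n_1 = (-0.3095, +0.9509)
n_2 = (-0.6909, +0.7229)
n_3 = (-0.9431, -0.3324)
n_4 = (+0.4260, -0.9047)
n_5 = (+0.8504, -0.5261)
  (0,1): δ = 117.20°  ·
  (0,2): δ = 91.52°  ·
  (0,3): δ = 25.81°  ✓
  (0,4): δ = 69.99°  ·
  (0,5): δ = 103.03°  ·
  (1,2): δ = 154.32°  ·
  (1,3): δ = 88.61°  ·
  (1,4): δ = 7.19°  ✓
  (1,5): δ = 40.23°  ✓
  (2,3): δ = 114.29°  ·
  (2,4): δ = 18.49°  ✓
  (2,5): δ = 14.55°  ✓
  (3,4): δ = 84.20°  ·
  (3,5): δ = 51.16°  ✓
  (4,5): δ = 146.95°  ·
antipodal pairs: 6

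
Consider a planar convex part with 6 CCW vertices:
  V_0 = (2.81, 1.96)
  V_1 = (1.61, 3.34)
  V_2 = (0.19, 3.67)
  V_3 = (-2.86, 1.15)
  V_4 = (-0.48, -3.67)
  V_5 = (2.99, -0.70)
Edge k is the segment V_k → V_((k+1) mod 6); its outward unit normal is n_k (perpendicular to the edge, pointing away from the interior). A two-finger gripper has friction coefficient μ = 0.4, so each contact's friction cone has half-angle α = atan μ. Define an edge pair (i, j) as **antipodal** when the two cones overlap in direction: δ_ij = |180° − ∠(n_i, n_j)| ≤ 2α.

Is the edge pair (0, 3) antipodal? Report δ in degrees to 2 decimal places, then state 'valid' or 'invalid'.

δ = 14.73°, valid

α = atan 0.4 = 21.80°;  2α = 43.60°
edge 0: e_0 = (-1.20, +1.38);  n_0 = (+0.7546, +0.6562)
edge 3: e_3 = (+2.38, -4.82);  n_3 = (-0.8966, -0.4427)
∠(n_0, n_3) = 165.27°
δ = |180° − 165.27°| = 14.73°
14.73° ≤ 2α = 43.60°  →  valid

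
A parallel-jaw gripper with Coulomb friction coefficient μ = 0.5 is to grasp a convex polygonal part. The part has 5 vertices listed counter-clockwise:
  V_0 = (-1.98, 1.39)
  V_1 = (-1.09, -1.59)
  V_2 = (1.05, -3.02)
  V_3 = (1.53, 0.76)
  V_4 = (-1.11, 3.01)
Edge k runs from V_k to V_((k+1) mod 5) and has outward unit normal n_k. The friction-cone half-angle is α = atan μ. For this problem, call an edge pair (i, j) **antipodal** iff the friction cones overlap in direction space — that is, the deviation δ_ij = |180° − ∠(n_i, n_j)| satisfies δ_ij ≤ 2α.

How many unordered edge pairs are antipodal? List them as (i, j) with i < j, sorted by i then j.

count = 4; pairs: (0,2), (0,3), (1,3), (2,4)

α = atan 0.5 = 26.57°;  2α = 53.13°
n_0 = (-0.9582, -0.2862)
n_1 = (-0.5556, -0.8315)
n_2 = (+0.9920, -0.1260)
n_3 = (+0.6487, +0.7611)
n_4 = (-0.8810, +0.4731)
  (0,1): δ = 140.38°  ·
  (0,2): δ = 23.87°  ✓
  (0,3): δ = 32.93°  ✓
  (0,4): δ = 135.13°  ·
  (1,2): δ = 63.49°  ·
  (1,3): δ = 6.69°  ✓
  (1,4): δ = 95.51°  ·
  (2,3): δ = 123.20°  ·
  (2,4): δ = 21.00°  ✓
  (3,4): δ = 77.80°  ·
antipodal pairs: 4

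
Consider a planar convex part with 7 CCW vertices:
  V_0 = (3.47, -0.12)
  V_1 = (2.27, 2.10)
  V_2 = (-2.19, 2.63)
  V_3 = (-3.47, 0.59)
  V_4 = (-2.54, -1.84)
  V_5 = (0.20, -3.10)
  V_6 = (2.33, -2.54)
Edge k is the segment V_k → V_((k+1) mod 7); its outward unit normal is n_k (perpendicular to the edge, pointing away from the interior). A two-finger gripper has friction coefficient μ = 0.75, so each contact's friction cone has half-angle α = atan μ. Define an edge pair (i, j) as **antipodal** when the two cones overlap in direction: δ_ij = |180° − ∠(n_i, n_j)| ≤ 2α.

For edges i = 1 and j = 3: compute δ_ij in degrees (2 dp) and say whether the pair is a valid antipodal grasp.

δ = 62.28°, valid

α = atan 0.75 = 36.87°;  2α = 73.74°
edge 1: e_1 = (-4.46, +0.53);  n_1 = (+0.1180, +0.9930)
edge 3: e_3 = (+0.93, -2.43);  n_3 = (-0.9339, -0.3574)
∠(n_1, n_3) = 117.72°
δ = |180° − 117.72°| = 62.28°
62.28° ≤ 2α = 73.74°  →  valid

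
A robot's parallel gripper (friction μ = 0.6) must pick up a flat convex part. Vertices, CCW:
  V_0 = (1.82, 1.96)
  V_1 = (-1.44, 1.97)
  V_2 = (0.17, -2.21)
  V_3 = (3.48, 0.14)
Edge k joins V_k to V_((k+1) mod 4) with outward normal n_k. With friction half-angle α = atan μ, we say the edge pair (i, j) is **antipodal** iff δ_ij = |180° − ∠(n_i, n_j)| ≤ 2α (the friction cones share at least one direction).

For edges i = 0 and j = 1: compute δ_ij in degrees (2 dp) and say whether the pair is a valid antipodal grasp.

δ = 68.76°, invalid

α = atan 0.6 = 30.96°;  2α = 61.93°
edge 0: e_0 = (-3.26, +0.01);  n_0 = (+0.0031, +1.0000)
edge 1: e_1 = (+1.61, -4.18);  n_1 = (-0.9332, -0.3594)
∠(n_0, n_1) = 111.24°
δ = |180° − 111.24°| = 68.76°
68.76° > 2α = 61.93°  →  invalid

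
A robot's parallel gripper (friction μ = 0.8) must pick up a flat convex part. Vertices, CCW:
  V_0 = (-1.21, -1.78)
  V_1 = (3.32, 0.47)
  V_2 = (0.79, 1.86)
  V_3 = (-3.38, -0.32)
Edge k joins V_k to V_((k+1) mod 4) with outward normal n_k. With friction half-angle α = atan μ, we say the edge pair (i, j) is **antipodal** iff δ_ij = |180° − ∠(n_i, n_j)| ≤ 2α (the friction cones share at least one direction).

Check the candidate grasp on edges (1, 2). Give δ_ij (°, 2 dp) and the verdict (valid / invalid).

α = atan 0.8 = 38.66°;  2α = 77.32°
edge 1: e_1 = (-2.53, +1.39);  n_1 = (+0.4815, +0.8764)
edge 2: e_2 = (-4.17, -2.18);  n_2 = (-0.4633, +0.8862)
∠(n_1, n_2) = 56.38°
δ = |180° − 56.38°| = 123.62°
123.62° > 2α = 77.32°  →  invalid

δ = 123.62°, invalid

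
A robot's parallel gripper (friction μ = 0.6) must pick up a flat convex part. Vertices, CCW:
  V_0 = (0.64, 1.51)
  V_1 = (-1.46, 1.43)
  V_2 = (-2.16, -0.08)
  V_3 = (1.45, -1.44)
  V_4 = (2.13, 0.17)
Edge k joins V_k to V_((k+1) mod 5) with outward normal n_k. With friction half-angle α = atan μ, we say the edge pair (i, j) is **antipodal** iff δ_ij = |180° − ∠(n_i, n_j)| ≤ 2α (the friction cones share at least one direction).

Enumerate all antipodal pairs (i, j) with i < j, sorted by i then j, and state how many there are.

α = atan 0.6 = 30.96°;  2α = 61.93°
n_0 = (-0.0381, +0.9993)
n_1 = (-0.9073, +0.4206)
n_2 = (-0.3525, -0.9358)
n_3 = (+0.9212, -0.3891)
n_4 = (+0.6687, +0.7435)
  (0,1): δ = 117.05°  ·
  (0,2): δ = 22.82°  ✓
  (0,3): δ = 64.92°  ·
  (0,4): δ = 135.85°  ·
  (1,2): δ = 85.77°  ·
  (1,3): δ = 1.97°  ✓
  (1,4): δ = 72.91°  ·
  (2,3): δ = 92.25°  ·
  (2,4): δ = 21.32°  ✓
  (3,4): δ = 109.07°  ·
antipodal pairs: 3

count = 3; pairs: (0,2), (1,3), (2,4)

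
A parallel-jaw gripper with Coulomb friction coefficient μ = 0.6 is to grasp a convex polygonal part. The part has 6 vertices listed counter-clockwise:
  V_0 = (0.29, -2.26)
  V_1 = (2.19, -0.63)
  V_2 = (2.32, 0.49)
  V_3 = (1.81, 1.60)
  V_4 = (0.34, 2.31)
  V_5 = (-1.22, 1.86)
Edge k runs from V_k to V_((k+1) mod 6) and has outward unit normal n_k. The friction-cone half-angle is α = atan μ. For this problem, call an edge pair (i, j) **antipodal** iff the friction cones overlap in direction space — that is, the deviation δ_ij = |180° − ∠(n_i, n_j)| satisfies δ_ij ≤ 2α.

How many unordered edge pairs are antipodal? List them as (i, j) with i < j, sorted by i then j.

α = atan 0.6 = 30.96°;  2α = 61.93°
n_0 = (+0.6511, -0.7590)
n_1 = (+0.9933, -0.1153)
n_2 = (+0.9087, +0.4175)
n_3 = (+0.4349, +0.9005)
n_4 = (-0.2772, +0.9608)
n_5 = (-0.9389, -0.3441)
  (0,1): δ = 137.25°  ·
  (0,2): δ = 105.95°  ·
  (0,3): δ = 66.41°  ·
  (0,4): δ = 24.54°  ✓
  (0,5): δ = 69.50°  ·
  (1,2): δ = 148.70°  ·
  (1,3): δ = 109.16°  ·
  (1,4): δ = 67.29°  ·
  (1,5): δ = 26.75°  ✓
  (2,3): δ = 140.46°  ·
  (2,4): δ = 98.59°  ·
  (2,5): δ = 4.55°  ✓
  (3,4): δ = 138.13°  ·
  (3,5): δ = 44.09°  ✓
  (4,5): δ = 85.96°  ·
antipodal pairs: 4

count = 4; pairs: (0,4), (1,5), (2,5), (3,5)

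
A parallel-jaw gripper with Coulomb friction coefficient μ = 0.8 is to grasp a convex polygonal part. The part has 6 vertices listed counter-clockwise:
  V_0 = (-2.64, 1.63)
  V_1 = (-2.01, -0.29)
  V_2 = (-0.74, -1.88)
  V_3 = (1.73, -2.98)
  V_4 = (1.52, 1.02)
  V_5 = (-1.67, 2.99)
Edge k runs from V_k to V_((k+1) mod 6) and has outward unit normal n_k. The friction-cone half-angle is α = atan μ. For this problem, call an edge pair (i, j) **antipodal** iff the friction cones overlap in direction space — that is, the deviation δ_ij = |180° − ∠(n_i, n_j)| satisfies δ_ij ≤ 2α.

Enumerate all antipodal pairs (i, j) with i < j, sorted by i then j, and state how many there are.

count = 7; pairs: (0,3), (0,4), (1,3), (1,4), (2,3), (2,4), (3,5)

α = atan 0.8 = 38.66°;  2α = 77.32°
n_0 = (-0.9502, -0.3118)
n_1 = (-0.7813, -0.6241)
n_2 = (-0.4068, -0.9135)
n_3 = (+0.9986, +0.0524)
n_4 = (+0.5254, +0.8508)
n_5 = (-0.8141, +0.5807)
  (0,1): δ = 159.55°  ·
  (0,2): δ = 132.17°  ·
  (0,3): δ = 15.16°  ✓
  (0,4): δ = 40.14°  ✓
  (0,5): δ = 126.34°  ·
  (1,2): δ = 152.62°  ·
  (1,3): δ = 35.61°  ✓
  (1,4): δ = 19.69°  ✓
  (1,5): δ = 105.89°  ·
  (2,3): δ = 62.99°  ✓
  (2,4): δ = 7.69°  ✓
  (2,5): δ = 78.51°  ·
  (3,4): δ = 124.70°  ·
  (3,5): δ = 38.50°  ✓
  (4,5): δ = 93.80°  ·
antipodal pairs: 7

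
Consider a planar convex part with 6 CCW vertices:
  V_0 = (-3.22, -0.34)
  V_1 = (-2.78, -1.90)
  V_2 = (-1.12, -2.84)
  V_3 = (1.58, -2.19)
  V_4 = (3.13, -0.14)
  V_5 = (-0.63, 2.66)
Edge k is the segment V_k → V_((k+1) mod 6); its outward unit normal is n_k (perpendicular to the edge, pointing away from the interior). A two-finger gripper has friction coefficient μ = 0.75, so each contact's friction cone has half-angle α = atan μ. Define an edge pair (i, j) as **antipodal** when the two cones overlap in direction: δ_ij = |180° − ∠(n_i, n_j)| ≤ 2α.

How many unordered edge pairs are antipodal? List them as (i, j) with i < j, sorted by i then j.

α = atan 0.75 = 36.87°;  2α = 73.74°
n_0 = (-0.9624, -0.2715)
n_1 = (-0.4927, -0.8702)
n_2 = (+0.2341, -0.9722)
n_3 = (+0.7977, -0.6031)
n_4 = (+0.5973, +0.8020)
n_5 = (-0.7569, +0.6535)
  (0,1): δ = 135.27°  ·
  (0,2): δ = 92.22°  ·
  (0,3): δ = 52.84°  ✓
  (0,4): δ = 37.57°  ✓
  (0,5): δ = 123.44°  ·
  (1,2): δ = 136.94°  ·
  (1,3): δ = 97.57°  ·
  (1,4): δ = 7.15°  ✓
  (1,5): δ = 78.72°  ·
  (2,3): δ = 140.63°  ·
  (2,4): δ = 50.21°  ✓
  (2,5): δ = 35.66°  ✓
  (3,4): δ = 89.58°  ·
  (3,5): δ = 3.71°  ✓
  (4,5): δ = 94.13°  ·
antipodal pairs: 6

count = 6; pairs: (0,3), (0,4), (1,4), (2,4), (2,5), (3,5)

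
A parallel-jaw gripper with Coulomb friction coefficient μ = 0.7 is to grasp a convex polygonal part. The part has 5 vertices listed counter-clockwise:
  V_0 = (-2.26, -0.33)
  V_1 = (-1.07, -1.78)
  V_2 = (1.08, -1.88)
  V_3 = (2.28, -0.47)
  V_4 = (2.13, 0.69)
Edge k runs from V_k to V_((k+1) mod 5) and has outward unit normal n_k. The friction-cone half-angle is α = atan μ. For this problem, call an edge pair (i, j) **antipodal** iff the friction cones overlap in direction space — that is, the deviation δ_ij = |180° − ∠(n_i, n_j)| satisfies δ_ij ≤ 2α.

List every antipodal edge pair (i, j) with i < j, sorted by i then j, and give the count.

count = 4; pairs: (0,3), (0,4), (1,4), (2,4)

α = atan 0.7 = 34.99°;  2α = 69.98°
n_0 = (-0.7730, -0.6344)
n_1 = (-0.0465, -0.9989)
n_2 = (+0.7615, -0.6481)
n_3 = (+0.9917, +0.1282)
n_4 = (-0.2263, +0.9741)
  (0,1): δ = 132.04°  ·
  (0,2): δ = 79.78°  ·
  (0,3): δ = 32.01°  ✓
  (0,4): δ = 63.71°  ✓
  (1,2): δ = 127.74°  ·
  (1,3): δ = 79.97°  ·
  (1,4): δ = 15.74°  ✓
  (2,3): δ = 132.23°  ·
  (2,4): δ = 36.52°  ✓
  (3,4): δ = 84.29°  ·
antipodal pairs: 4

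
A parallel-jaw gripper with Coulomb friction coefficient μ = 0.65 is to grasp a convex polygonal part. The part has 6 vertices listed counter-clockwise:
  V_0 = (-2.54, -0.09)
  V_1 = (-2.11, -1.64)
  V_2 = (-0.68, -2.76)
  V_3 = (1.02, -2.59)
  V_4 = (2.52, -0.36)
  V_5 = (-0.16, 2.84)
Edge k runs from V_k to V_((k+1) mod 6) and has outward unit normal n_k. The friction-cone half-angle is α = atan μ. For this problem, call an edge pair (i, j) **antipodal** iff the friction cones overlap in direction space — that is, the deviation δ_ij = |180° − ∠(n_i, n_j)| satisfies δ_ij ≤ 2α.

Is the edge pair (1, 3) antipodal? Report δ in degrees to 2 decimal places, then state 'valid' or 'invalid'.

α = atan 0.65 = 33.02°;  2α = 66.05°
edge 1: e_1 = (+1.43, -1.12);  n_1 = (-0.6166, -0.7873)
edge 3: e_3 = (+1.50, +2.23);  n_3 = (+0.8298, -0.5581)
∠(n_1, n_3) = 94.14°
δ = |180° − 94.14°| = 85.86°
85.86° > 2α = 66.05°  →  invalid

δ = 85.86°, invalid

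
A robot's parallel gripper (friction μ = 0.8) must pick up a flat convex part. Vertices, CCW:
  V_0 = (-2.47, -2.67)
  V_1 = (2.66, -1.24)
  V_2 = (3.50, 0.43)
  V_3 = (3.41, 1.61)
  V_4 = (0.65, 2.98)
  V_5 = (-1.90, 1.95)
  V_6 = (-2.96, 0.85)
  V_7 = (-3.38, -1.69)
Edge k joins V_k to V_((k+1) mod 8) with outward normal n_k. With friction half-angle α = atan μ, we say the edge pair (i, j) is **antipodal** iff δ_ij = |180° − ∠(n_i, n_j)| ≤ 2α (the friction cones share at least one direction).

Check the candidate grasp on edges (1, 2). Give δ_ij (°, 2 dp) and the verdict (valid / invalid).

δ = 148.94°, invalid

α = atan 0.8 = 38.66°;  2α = 77.32°
edge 1: e_1 = (+0.84, +1.67);  n_1 = (+0.8934, -0.4494)
edge 2: e_2 = (-0.09, +1.18);  n_2 = (+0.9971, +0.0761)
∠(n_1, n_2) = 31.06°
δ = |180° − 31.06°| = 148.94°
148.94° > 2α = 77.32°  →  invalid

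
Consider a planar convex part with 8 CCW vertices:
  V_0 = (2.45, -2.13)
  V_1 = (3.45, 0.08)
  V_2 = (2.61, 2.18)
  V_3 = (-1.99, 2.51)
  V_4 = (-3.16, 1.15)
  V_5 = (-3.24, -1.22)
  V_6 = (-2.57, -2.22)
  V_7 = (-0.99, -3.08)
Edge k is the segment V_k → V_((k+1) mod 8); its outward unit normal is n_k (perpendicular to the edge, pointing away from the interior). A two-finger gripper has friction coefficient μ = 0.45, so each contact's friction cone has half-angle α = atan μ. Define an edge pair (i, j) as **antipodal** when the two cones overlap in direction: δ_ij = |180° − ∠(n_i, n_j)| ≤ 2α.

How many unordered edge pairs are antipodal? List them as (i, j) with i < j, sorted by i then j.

α = atan 0.45 = 24.23°;  2α = 48.46°
n_0 = (+0.9111, -0.4122)
n_1 = (+0.9285, +0.3714)
n_2 = (+0.0716, +0.9974)
n_3 = (-0.7581, +0.6522)
n_4 = (-0.9994, +0.0337)
n_5 = (-0.8308, -0.5566)
n_6 = (-0.4781, -0.8783)
n_7 = (+0.2662, -0.9639)
  (0,1): δ = 133.85°  ·
  (0,2): δ = 69.76°  ·
  (0,3): δ = 16.36°  ✓
  (0,4): δ = 22.41°  ✓
  (0,5): δ = 58.17°  ·
  (0,6): δ = 85.79°  ·
  (0,7): δ = 129.78°  ·
  (1,2): δ = 115.90°  ·
  (1,3): δ = 62.51°  ·
  (1,4): δ = 23.73°  ✓
  (1,5): δ = 12.02°  ✓
  (1,6): δ = 39.64°  ✓
  (1,7): δ = 83.64°  ·
  (2,3): δ = 126.60°  ·
  (2,4): δ = 87.83°  ·
  (2,5): δ = 52.07°  ·
  (2,6): δ = 24.46°  ✓
  (2,7): δ = 19.54°  ✓
  (3,4): δ = 141.23°  ·
  (3,5): δ = 105.47°  ·
  (3,6): δ = 77.85°  ·
  (3,7): δ = 33.86°  ✓
  (4,5): δ = 144.24°  ·
  (4,6): δ = 116.63°  ·
  (4,7): δ = 72.63°  ·
  (5,6): δ = 152.38°  ·
  (5,7): δ = 108.38°  ·
  (6,7): δ = 136.00°  ·
antipodal pairs: 8

count = 8; pairs: (0,3), (0,4), (1,4), (1,5), (1,6), (2,6), (2,7), (3,7)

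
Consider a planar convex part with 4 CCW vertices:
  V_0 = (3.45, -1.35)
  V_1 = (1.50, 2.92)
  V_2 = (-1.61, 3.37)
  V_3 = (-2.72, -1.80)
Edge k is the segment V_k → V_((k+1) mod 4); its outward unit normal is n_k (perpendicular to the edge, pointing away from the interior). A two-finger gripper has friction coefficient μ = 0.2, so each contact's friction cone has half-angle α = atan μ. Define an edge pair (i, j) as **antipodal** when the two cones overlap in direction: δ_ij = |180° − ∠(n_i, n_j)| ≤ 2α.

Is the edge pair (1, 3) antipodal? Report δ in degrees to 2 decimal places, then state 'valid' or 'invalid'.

α = atan 0.2 = 11.31°;  2α = 22.62°
edge 1: e_1 = (-3.11, +0.45);  n_1 = (+0.1432, +0.9897)
edge 3: e_3 = (+6.17, +0.45);  n_3 = (+0.0727, -0.9974)
∠(n_1, n_3) = 167.60°
δ = |180° − 167.60°| = 12.40°
12.40° ≤ 2α = 22.62°  →  valid

δ = 12.40°, valid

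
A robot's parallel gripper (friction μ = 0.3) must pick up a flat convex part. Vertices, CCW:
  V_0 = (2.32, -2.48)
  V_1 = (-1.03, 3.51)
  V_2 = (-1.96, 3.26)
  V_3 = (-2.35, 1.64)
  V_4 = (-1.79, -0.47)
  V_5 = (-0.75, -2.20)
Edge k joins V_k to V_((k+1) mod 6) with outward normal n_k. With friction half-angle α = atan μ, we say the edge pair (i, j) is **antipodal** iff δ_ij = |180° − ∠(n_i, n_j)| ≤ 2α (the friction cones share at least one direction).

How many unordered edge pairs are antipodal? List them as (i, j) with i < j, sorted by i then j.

α = atan 0.3 = 16.70°;  2α = 33.40°
n_0 = (+0.8728, +0.4881)
n_1 = (-0.2596, +0.9657)
n_2 = (-0.9722, +0.2341)
n_3 = (-0.9665, -0.2565)
n_4 = (-0.8571, -0.5152)
n_5 = (-0.0908, -0.9959)
  (0,1): δ = 104.17°  ·
  (0,2): δ = 42.75°  ·
  (0,3): δ = 14.35°  ✓
  (0,4): δ = 1.80°  ✓
  (0,5): δ = 55.57°  ·
  (1,2): δ = 118.58°  ·
  (1,3): δ = 90.18°  ·
  (1,4): δ = 74.03°  ·
  (1,5): δ = 20.26°  ✓
  (2,3): δ = 151.60°  ·
  (2,4): δ = 135.45°  ·
  (2,5): δ = 81.68°  ·
  (3,4): δ = 163.85°  ·
  (3,5): δ = 110.08°  ·
  (4,5): δ = 126.22°  ·
antipodal pairs: 3

count = 3; pairs: (0,3), (0,4), (1,5)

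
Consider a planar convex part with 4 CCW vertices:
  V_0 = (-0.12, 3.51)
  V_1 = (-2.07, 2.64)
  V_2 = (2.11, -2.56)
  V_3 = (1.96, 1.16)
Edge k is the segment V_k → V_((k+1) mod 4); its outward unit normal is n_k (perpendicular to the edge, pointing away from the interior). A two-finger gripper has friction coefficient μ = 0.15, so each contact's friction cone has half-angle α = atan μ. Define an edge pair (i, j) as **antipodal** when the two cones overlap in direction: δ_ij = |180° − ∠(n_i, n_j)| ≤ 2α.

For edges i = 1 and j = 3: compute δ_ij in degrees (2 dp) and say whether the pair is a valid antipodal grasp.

δ = 2.72°, valid

α = atan 0.15 = 8.53°;  2α = 17.06°
edge 1: e_1 = (+4.18, -5.20);  n_1 = (-0.7794, -0.6265)
edge 3: e_3 = (-2.08, +2.35);  n_3 = (+0.7488, +0.6628)
∠(n_1, n_3) = 177.28°
δ = |180° − 177.28°| = 2.72°
2.72° ≤ 2α = 17.06°  →  valid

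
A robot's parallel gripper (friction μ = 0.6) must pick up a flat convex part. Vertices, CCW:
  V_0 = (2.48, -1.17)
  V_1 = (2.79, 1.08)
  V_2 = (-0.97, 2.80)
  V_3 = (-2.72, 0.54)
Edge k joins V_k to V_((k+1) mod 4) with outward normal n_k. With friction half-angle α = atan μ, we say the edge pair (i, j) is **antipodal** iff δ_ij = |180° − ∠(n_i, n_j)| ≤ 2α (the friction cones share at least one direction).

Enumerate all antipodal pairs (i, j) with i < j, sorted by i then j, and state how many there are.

α = atan 0.6 = 30.96°;  2α = 61.93°
n_0 = (+0.9906, -0.1365)
n_1 = (+0.4160, +0.9094)
n_2 = (-0.7907, +0.6122)
n_3 = (-0.3124, -0.9500)
  (0,1): δ = 106.74°  ·
  (0,2): δ = 29.91°  ✓
  (0,3): δ = 79.64°  ·
  (1,2): δ = 103.17°  ·
  (1,3): δ = 6.38°  ✓
  (2,3): δ = 70.45°  ·
antipodal pairs: 2

count = 2; pairs: (0,2), (1,3)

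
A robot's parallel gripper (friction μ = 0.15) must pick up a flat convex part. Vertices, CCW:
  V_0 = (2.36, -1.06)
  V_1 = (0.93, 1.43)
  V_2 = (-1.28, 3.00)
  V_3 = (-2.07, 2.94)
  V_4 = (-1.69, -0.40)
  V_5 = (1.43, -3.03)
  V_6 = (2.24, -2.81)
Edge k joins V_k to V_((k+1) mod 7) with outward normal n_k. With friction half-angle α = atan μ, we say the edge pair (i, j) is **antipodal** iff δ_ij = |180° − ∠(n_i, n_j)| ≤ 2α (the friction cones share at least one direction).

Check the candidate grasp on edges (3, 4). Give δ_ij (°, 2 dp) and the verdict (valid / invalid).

α = atan 0.15 = 8.53°;  2α = 17.06°
edge 3: e_3 = (+0.38, -3.34);  n_3 = (-0.9936, -0.1130)
edge 4: e_4 = (+3.12, -2.63);  n_4 = (-0.6445, -0.7646)
∠(n_3, n_4) = 43.38°
δ = |180° − 43.38°| = 136.62°
136.62° > 2α = 17.06°  →  invalid

δ = 136.62°, invalid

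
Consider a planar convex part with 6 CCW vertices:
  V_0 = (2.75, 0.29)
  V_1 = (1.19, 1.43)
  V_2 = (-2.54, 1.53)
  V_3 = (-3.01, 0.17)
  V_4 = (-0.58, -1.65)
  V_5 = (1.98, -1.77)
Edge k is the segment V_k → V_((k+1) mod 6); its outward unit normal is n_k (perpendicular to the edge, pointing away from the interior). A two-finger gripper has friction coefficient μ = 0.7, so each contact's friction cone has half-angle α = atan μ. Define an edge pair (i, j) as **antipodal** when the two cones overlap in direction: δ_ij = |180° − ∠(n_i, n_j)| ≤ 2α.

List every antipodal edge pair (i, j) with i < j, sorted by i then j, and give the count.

α = atan 0.7 = 34.99°;  2α = 69.98°
n_0 = (+0.5900, +0.8074)
n_1 = (+0.0268, +0.9996)
n_2 = (-0.9452, +0.3266)
n_3 = (-0.5995, -0.8004)
n_4 = (-0.0468, -0.9989)
n_5 = (+0.9367, -0.3501)
  (0,1): δ = 145.38°  ·
  (0,2): δ = 72.91°  ·
  (0,3): δ = 0.67°  ✓
  (0,4): δ = 33.47°  ✓
  (0,5): δ = 105.66°  ·
  (1,2): δ = 107.53°  ·
  (1,3): δ = 35.30°  ✓
  (1,4): δ = 1.15°  ✓
  (1,5): δ = 71.04°  ·
  (2,3): δ = 107.77°  ·
  (2,4): δ = 73.62°  ·
  (2,5): δ = 1.43°  ✓
  (3,4): δ = 145.85°  ·
  (3,5): δ = 73.66°  ·
  (4,5): δ = 107.81°  ·
antipodal pairs: 5

count = 5; pairs: (0,3), (0,4), (1,3), (1,4), (2,5)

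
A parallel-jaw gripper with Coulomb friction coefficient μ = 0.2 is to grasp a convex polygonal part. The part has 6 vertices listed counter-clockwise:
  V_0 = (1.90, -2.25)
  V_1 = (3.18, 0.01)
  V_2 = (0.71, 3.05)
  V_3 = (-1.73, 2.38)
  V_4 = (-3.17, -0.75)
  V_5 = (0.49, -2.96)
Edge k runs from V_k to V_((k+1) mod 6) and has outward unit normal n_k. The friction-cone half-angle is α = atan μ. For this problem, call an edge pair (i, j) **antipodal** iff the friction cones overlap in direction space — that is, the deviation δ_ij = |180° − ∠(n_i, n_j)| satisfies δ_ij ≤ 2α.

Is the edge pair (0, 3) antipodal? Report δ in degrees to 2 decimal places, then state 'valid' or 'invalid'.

α = atan 0.2 = 11.31°;  2α = 22.62°
edge 0: e_0 = (+1.28, +2.26);  n_0 = (+0.8701, -0.4928)
edge 3: e_3 = (-1.44, -3.13);  n_3 = (-0.9085, +0.4180)
∠(n_0, n_3) = 175.18°
δ = |180° − 175.18°| = 4.82°
4.82° ≤ 2α = 22.62°  →  valid

δ = 4.82°, valid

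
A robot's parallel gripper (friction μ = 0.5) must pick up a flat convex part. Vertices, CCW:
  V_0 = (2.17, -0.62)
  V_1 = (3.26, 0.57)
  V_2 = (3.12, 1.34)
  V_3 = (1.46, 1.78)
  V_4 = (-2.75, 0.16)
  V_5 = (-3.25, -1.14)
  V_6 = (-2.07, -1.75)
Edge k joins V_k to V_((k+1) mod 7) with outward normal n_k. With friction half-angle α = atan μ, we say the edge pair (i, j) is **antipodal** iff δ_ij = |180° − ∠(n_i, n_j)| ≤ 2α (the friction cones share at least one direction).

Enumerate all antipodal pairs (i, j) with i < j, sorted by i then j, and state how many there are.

count = 8; pairs: (0,3), (0,4), (1,4), (1,5), (2,5), (2,6), (3,5), (3,6)

α = atan 0.5 = 26.57°;  2α = 53.13°
n_0 = (+0.7374, -0.6754)
n_1 = (+0.9839, +0.1789)
n_2 = (+0.2562, +0.9666)
n_3 = (-0.3591, +0.9333)
n_4 = (-0.9333, +0.3590)
n_5 = (-0.4592, -0.8883)
n_6 = (+0.2575, -0.9663)
  (0,1): δ = 127.21°  ·
  (0,2): δ = 62.36°  ·
  (0,3): δ = 26.46°  ✓
  (0,4): δ = 21.45°  ✓
  (0,5): δ = 105.15°  ·
  (0,6): δ = 147.41°  ·
  (1,2): δ = 115.15°  ·
  (1,3): δ = 79.26°  ·
  (1,4): δ = 31.34°  ✓
  (1,5): δ = 52.36°  ✓
  (1,6): δ = 94.62°  ·
  (2,3): δ = 144.11°  ·
  (2,4): δ = 96.19°  ·
  (2,5): δ = 12.49°  ✓
  (2,6): δ = 29.77°  ✓
  (3,4): δ = 132.08°  ·
  (3,5): δ = 48.38°  ✓
  (3,6): δ = 6.12°  ✓
  (4,5): δ = 96.30°  ·
  (4,6): δ = 54.04°  ·
  (5,6): δ = 137.74°  ·
antipodal pairs: 8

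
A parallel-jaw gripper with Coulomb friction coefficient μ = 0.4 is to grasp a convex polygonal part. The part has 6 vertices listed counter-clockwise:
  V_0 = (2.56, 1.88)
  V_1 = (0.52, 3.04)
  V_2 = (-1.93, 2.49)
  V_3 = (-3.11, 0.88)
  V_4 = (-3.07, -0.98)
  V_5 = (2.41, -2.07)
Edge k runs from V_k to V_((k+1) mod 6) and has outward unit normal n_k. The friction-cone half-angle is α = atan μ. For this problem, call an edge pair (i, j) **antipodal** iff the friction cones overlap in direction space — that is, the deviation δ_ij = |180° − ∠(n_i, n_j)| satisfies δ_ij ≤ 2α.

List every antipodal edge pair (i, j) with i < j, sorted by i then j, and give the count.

α = atan 0.4 = 21.80°;  2α = 43.60°
n_0 = (+0.4943, +0.8693)
n_1 = (-0.2190, +0.9757)
n_2 = (-0.8066, +0.5911)
n_3 = (-0.9998, -0.0215)
n_4 = (-0.1951, -0.9808)
n_5 = (+0.9993, -0.0379)
  (0,1): δ = 137.72°  ·
  (0,2): δ = 96.61°  ·
  (0,3): δ = 59.14°  ·
  (0,4): δ = 18.37°  ✓
  (0,5): δ = 117.45°  ·
  (1,2): δ = 138.89°  ·
  (1,3): δ = 101.42°  ·
  (1,4): δ = 23.90°  ✓
  (1,5): δ = 75.17°  ·
  (2,3): δ = 142.53°  ·
  (2,4): δ = 65.01°  ·
  (2,5): δ = 34.06°  ✓
  (3,4): δ = 102.48°  ·
  (3,5): δ = 3.41°  ✓
  (4,5): δ = 80.93°  ·
antipodal pairs: 4

count = 4; pairs: (0,4), (1,4), (2,5), (3,5)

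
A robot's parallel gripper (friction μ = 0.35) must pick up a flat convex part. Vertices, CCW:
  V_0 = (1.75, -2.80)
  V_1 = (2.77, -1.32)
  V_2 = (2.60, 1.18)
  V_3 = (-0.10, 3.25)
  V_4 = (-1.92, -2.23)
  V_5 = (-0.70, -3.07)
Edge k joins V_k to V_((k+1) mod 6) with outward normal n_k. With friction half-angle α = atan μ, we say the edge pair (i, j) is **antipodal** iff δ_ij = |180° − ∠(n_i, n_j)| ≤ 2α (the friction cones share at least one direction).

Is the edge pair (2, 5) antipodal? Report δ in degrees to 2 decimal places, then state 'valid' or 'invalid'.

α = atan 0.35 = 19.29°;  2α = 38.58°
edge 2: e_2 = (-2.70, +2.07);  n_2 = (+0.6084, +0.7936)
edge 5: e_5 = (+2.45, +0.27);  n_5 = (+0.1095, -0.9940)
∠(n_2, n_5) = 136.23°
δ = |180° − 136.23°| = 43.77°
43.77° > 2α = 38.58°  →  invalid

δ = 43.77°, invalid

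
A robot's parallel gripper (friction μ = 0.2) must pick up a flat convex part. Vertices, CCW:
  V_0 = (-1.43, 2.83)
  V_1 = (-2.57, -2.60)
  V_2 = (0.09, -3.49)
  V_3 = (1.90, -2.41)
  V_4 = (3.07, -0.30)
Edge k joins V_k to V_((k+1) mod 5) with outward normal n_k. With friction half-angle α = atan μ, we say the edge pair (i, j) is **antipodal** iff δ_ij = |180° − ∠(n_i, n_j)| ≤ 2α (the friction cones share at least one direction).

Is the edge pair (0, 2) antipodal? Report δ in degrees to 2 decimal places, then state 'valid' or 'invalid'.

α = atan 0.2 = 11.31°;  2α = 22.62°
edge 0: e_0 = (-1.14, -5.43);  n_0 = (-0.9787, +0.2055)
edge 2: e_2 = (+1.81, +1.08);  n_2 = (+0.5124, -0.8587)
∠(n_0, n_2) = 132.68°
δ = |180° − 132.68°| = 47.32°
47.32° > 2α = 22.62°  →  invalid

δ = 47.32°, invalid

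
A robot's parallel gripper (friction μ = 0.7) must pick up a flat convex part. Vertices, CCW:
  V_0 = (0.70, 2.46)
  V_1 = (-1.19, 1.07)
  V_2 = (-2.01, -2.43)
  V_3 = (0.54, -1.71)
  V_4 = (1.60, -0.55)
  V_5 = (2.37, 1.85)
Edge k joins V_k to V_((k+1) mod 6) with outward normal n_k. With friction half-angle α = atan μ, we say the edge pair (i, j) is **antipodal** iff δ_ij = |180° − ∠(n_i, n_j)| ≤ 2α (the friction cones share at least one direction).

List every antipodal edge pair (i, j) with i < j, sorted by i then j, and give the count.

count = 8; pairs: (0,2), (0,3), (0,4), (1,2), (1,3), (1,4), (2,5), (3,5)

α = atan 0.7 = 34.99°;  2α = 69.98°
n_0 = (-0.5925, +0.8056)
n_1 = (-0.9736, +0.2281)
n_2 = (+0.2717, -0.9624)
n_3 = (+0.7382, -0.6746)
n_4 = (+0.9522, -0.3055)
n_5 = (+0.3431, +0.9393)
  (0,1): δ = 139.52°  ·
  (0,2): δ = 20.57°  ✓
  (0,3): δ = 11.25°  ✓
  (0,4): δ = 35.88°  ✓
  (0,5): δ = 123.60°  ·
  (1,2): δ = 61.05°  ✓
  (1,3): δ = 29.24°  ✓
  (1,4): δ = 4.60°  ✓
  (1,5): δ = 83.12°  ·
  (2,3): δ = 148.19°  ·
  (2,4): δ = 123.56°  ·
  (2,5): δ = 35.83°  ✓
  (3,4): δ = 155.37°  ·
  (3,5): δ = 67.64°  ✓
  (4,5): δ = 92.28°  ·
antipodal pairs: 8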